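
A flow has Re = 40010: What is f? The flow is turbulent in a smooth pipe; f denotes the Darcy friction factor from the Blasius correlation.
Formula: f = \frac{0.316}{Re^{0.25}}
f = 0.316/40010^0.25 = 0.02234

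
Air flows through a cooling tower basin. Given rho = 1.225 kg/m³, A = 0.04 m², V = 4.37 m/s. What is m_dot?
Formula: \dot{m} = \rho A V
m_dot = 1.225·0.04·4.37 = 0.2141 kg/s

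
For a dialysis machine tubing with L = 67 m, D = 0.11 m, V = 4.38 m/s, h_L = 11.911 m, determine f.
Formula: h_L = f \frac{L}{D} \frac{V^2}{2g}
Substituting knowns: 11.911 = f·(67/0.11)·4.38²/(2·9.81)
Solving for f: f = 11.911·2·9.81/((67/0.11)·4.38²) = 0.02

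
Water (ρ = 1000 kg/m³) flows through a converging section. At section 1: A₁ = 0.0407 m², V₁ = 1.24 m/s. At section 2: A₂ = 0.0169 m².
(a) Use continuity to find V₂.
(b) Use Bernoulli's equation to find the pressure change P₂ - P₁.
(a) Continuity: A₁V₁=A₂V₂ -> V₂=A₁V₁/A₂=0.0407*1.24/0.0169=2.99 m/s
(b) Bernoulli: P₂-P₁=0.5*rho*(V₁^2-V₂^2)/1000=0.5*1000*(1.24^2-2.99^2)/1000=-3.701 kPa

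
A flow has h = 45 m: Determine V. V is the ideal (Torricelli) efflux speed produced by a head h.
Formula: V = \sqrt{2 g h}
V = √(2·9.81·45) = 29.71 m/s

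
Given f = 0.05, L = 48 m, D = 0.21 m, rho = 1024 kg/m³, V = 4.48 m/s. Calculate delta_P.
Formula: \Delta P = f \frac{L}{D} \frac{\rho V^2}{2}
delta_P = 0.05·(48/0.21)·0.5·1024·4.48²/1000 = 117.4 kPa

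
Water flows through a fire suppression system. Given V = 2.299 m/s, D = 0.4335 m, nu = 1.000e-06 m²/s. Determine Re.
Formula: Re = \frac{V D}{\nu}
Re = 2.299·0.4335/1.000e-06 = 996617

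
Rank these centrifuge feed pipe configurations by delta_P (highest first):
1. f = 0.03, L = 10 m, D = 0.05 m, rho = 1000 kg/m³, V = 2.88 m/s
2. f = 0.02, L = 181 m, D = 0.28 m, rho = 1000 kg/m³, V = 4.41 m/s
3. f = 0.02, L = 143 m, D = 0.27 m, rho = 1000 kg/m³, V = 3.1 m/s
Case 1: delta_P = 24.88 kPa
Case 2: delta_P = 125.7 kPa
Case 3: delta_P = 50.9 kPa
Ranking (highest first): 2, 3, 1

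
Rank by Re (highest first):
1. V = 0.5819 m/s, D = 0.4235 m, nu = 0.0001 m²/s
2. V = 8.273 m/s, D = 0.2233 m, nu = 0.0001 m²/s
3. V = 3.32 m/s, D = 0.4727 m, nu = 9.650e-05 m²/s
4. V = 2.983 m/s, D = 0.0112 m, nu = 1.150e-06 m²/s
Case 1: Re = 2464
Case 2: Re = 18474
Case 3: Re = 16263
Case 4: Re = 29052
Ranking (highest first): 4, 2, 3, 1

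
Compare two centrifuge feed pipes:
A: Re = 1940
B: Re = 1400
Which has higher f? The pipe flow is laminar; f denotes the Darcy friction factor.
f(A) = 0.03299, f(B) = 0.04571. Answer: B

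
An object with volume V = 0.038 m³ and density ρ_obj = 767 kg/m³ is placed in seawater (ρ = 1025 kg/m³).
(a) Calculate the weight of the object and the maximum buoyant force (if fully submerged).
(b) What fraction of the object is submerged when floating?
(a) W=rho_obj*g*V=767*9.81*0.038=285.9 N; F_B(max)=rho*g*V=1025*9.81*0.038=382.1 N
(b) Floating fraction=rho_obj/rho=767/1025=0.748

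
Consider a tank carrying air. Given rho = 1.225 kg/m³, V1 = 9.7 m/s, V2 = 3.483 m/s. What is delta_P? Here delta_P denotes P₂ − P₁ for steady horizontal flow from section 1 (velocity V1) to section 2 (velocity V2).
Formula: \Delta P = \frac{1}{2} \rho (V_1^2 - V_2^2)
delta_P = 0.5·1.225·(9.7² − 3.483²)/1000 = 0.0502 kPa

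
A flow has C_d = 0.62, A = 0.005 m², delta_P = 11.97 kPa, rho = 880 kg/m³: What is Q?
Formula: Q = C_d A \sqrt{\frac{2 \Delta P}{\rho}}
Q = 0.62·0.005·√(2·(11.97·1000)/880)·1000 = 16.17 L/s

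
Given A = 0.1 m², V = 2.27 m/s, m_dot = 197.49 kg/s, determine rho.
Formula: \dot{m} = \rho A V
Substituting knowns: 197.49 = rho·0.1·2.27
Solving for rho: rho = 197.49/(0.1·2.27) = 870 kg/m³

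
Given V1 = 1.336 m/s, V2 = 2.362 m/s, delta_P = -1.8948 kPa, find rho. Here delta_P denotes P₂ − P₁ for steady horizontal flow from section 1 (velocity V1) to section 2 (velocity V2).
Formula: \Delta P = \frac{1}{2} \rho (V_1^2 - V_2^2)
Substituting knowns: -1.8948 = 0.5·rho·(1.336² − 2.362²)/1000
Solving for rho: rho = 2·(-1.8948·1000)/(1.336² − 2.362²) = 998.8 kg/m³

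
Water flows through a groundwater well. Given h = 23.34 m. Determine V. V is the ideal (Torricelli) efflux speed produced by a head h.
Formula: V = \sqrt{2 g h}
V = √(2·9.81·23.34) = 21.4 m/s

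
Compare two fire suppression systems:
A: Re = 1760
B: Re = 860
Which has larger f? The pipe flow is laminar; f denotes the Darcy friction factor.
f(A) = 0.03636, f(B) = 0.07442. Answer: B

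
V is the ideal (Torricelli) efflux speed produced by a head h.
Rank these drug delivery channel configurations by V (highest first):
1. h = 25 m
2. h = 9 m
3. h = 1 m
Case 1: V = 22.15 m/s
Case 2: V = 13.29 m/s
Case 3: V = 4.429 m/s
Ranking (highest first): 1, 2, 3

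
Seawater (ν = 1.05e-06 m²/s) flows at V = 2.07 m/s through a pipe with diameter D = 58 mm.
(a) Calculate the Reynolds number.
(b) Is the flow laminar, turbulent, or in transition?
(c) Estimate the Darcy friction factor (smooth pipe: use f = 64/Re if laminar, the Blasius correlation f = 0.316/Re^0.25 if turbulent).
(a) Re = V·D/ν = 2.07·0.058/1.05e-06 = 114340
(b) Flow regime: turbulent (Re > 4000)
(c) Friction factor: f = 0.316/Re^0.25 = 0.316/114340^0.25 = 0.01718 (Blasius is strictly valid for Re ≲ 1e5; used here as the smooth-pipe estimate the problem specifies)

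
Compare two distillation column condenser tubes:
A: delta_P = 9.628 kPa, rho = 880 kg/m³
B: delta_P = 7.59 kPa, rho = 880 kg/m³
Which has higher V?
V(A) = 4.678 m/s, V(B) = 4.153 m/s. Answer: A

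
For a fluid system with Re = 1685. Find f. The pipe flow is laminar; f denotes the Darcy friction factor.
Formula: f = \frac{64}{Re}
f = 64/1685 = 0.03798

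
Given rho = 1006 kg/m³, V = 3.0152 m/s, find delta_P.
Formula: V = \sqrt{\frac{2 \Delta P}{\rho}}
Substituting knowns: 3.0152 = √(2·(delta_P·1000)/1006)
Solving for delta_P: delta_P = 3.0152²·1006/2/1000 = 4.573 kPa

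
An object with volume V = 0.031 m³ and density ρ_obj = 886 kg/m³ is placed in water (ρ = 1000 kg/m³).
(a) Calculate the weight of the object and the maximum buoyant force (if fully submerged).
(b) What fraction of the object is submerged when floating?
(a) W=rho_obj*g*V=886*9.81*0.031=269.4 N; F_B(max)=rho*g*V=1000*9.81*0.031=304.1 N
(b) Floating fraction=rho_obj/rho=886/1000=0.886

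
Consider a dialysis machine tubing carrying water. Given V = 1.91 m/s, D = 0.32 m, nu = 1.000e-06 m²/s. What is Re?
Formula: Re = \frac{V D}{\nu}
Re = 1.91·0.32/1.000e-06 = 611200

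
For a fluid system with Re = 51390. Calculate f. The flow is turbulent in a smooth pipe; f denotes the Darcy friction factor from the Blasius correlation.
Formula: f = \frac{0.316}{Re^{0.25}}
f = 0.316/51390^0.25 = 0.02099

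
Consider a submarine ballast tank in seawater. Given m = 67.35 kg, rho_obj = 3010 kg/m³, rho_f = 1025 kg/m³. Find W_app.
Formula: W_{app} = mg\left(1 - \frac{\rho_f}{\rho_{obj}}\right)
W_app = 67.35·9.81·(1 − 1025/3010) = 435.7 N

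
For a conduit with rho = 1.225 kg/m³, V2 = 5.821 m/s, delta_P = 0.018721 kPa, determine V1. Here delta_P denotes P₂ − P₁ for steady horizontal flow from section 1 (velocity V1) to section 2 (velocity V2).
Formula: \Delta P = \frac{1}{2} \rho (V_1^2 - V_2^2)
Substituting knowns: 0.018721 = 0.5·1.225·(V1² − 5.821²)/1000
Solving for V1: V1 = √(5.821² + 2·(0.018721·1000)/1.225) = 8.028 m/s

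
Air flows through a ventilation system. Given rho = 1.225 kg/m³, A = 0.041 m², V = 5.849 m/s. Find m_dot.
Formula: \dot{m} = \rho A V
m_dot = 1.225·0.041·5.849 = 0.2938 kg/s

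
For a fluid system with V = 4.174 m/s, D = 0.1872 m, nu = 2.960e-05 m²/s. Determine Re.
Formula: Re = \frac{V D}{\nu}
Re = 4.174·0.1872/2.960e-05 = 26398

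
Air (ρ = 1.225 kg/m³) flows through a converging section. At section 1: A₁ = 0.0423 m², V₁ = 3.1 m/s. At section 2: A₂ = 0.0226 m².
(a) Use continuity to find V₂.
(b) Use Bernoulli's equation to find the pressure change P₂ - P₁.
(a) Continuity: A₁V₁=A₂V₂ -> V₂=A₁V₁/A₂=0.0423*3.1/0.0226=5.80 m/s
(b) Bernoulli: P₂-P₁=0.5*rho*(V₁^2-V₂^2)/1000=0.5*1.225*(3.1^2-5.80^2)/1000=-0.01472 kPa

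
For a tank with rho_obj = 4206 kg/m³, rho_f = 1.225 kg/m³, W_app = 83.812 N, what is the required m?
Formula: W_{app} = mg\left(1 - \frac{\rho_f}{\rho_{obj}}\right)
Substituting knowns: 83.812 = m·9.81·(1 − 1.225/4206)
Solving for m: m = 83.812/(9.81·(1 − 1.225/4206)) = 8.546 kg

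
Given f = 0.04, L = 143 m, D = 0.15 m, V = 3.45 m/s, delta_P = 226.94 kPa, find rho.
Formula: \Delta P = f \frac{L}{D} \frac{\rho V^2}{2}
Substituting knowns: 226.94 = 0.04·(143/0.15)·0.5·rho·3.45²/1000
Solving for rho: rho = (226.94·1000)/(0.04·(143/0.15)·0.5·3.45²) = 1000 kg/m³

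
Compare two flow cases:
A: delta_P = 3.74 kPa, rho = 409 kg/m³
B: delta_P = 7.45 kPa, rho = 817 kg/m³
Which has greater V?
V(A) = 4.277 m/s, V(B) = 4.271 m/s. Answer: A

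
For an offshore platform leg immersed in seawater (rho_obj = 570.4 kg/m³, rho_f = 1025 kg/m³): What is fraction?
Formula: f_{sub} = \frac{\rho_{obj}}{\rho_f}
fraction = 570.4/1025 = 0.5565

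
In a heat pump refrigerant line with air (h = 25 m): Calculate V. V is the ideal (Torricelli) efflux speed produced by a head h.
Formula: V = \sqrt{2 g h}
V = √(2·9.81·25) = 22.15 m/s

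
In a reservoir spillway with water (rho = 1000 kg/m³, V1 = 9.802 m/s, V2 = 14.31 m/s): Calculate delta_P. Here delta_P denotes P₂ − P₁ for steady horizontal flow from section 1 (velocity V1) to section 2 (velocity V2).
Formula: \Delta P = \frac{1}{2} \rho (V_1^2 - V_2^2)
delta_P = 0.5·1000·(9.802² − 14.31²)/1000 = -54.35 kPa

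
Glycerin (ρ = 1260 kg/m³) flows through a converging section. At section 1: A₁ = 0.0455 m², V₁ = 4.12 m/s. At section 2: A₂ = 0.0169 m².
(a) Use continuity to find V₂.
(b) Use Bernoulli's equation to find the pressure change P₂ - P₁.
(a) Continuity: A₁V₁=A₂V₂ -> V₂=A₁V₁/A₂=0.0455*4.12/0.0169=11.09 m/s
(b) Bernoulli: P₂-P₁=0.5*rho*(V₁^2-V₂^2)/1000=0.5*1260*(4.12^2-11.09^2)/1000=-66.79 kPa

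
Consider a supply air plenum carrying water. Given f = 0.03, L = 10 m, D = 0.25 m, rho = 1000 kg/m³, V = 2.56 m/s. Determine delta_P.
Formula: \Delta P = f \frac{L}{D} \frac{\rho V^2}{2}
delta_P = 0.03·(10/0.25)·0.5·1000·2.56²/1000 = 3.932 kPa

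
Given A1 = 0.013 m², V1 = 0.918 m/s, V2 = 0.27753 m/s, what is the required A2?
Formula: V_2 = \frac{A_1 V_1}{A_2}
Substituting knowns: 0.27753 = 0.013·0.918/A2
Solving for A2: A2 = 0.013·0.918/0.27753 = 0.043 m²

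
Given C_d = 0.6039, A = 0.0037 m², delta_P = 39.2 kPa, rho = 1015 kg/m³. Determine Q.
Formula: Q = C_d A \sqrt{\frac{2 \Delta P}{\rho}}
Q = 0.6039·0.0037·√(2·(39.2·1000)/1015)·1000 = 19.64 L/s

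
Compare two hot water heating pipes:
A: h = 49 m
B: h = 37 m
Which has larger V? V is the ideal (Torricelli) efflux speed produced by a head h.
V(A) = 31.01 m/s, V(B) = 26.94 m/s. Answer: A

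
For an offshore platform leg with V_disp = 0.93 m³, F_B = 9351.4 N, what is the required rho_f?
Formula: F_B = \rho_f g V_{disp}
Substituting knowns: 9351.4 = rho_f·9.81·0.93
Solving for rho_f: rho_f = 9351.4/(9.81·0.93) = 1025 kg/m³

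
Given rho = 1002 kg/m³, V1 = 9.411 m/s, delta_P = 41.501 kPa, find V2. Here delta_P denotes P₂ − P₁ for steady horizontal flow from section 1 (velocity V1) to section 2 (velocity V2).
Formula: \Delta P = \frac{1}{2} \rho (V_1^2 - V_2^2)
Substituting knowns: 41.501 = 0.5·1002·(9.411² − V2²)/1000
Solving for V2: V2 = √(9.411² − 2·(41.501·1000)/1002) = 2.394 m/s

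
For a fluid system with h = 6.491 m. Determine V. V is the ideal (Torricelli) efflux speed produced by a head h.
Formula: V = \sqrt{2 g h}
V = √(2·9.81·6.491) = 11.29 m/s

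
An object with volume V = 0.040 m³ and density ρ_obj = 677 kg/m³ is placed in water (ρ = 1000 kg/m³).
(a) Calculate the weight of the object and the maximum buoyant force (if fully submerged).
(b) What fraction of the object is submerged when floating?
(a) W=rho_obj*g*V=677*9.81*0.040=265.7 N; F_B(max)=rho*g*V=1000*9.81*0.040=392.4 N
(b) Floating fraction=rho_obj/rho=677/1000=0.677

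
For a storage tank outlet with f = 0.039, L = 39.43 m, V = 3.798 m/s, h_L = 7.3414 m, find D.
Formula: h_L = f \frac{L}{D} \frac{V^2}{2g}
Substituting knowns: 7.3414 = 0.039·(39.43/D)·3.798²/(2·9.81)
Solving for D: D = 0.039·39.43·3.798²/(2·9.81·7.3414) = 0.154 m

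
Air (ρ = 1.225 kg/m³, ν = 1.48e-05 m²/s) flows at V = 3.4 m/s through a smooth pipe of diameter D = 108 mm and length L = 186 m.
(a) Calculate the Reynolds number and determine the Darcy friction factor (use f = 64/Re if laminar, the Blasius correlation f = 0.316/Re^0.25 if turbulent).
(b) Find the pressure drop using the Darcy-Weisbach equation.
(a) Re = V·D/ν = 3.4·0.108/1.48e-05 = 24811 → turbulent (Re > 4000); f = 0.316/Re^0.25 = 0.316/24811^0.25 = 0.025178
(b) Darcy-Weisbach: ΔP = f·(L/D)·½ρV²/1000 = 0.025178·(186/0.108)·½·1.225·3.4²/1000 = 0.307 kPa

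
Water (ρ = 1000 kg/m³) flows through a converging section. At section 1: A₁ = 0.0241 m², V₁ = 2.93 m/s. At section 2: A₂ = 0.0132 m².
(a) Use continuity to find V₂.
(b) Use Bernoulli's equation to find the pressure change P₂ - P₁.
(a) Continuity: A₁V₁=A₂V₂ -> V₂=A₁V₁/A₂=0.0241*2.93/0.0132=5.35 m/s
(b) Bernoulli: P₂-P₁=0.5*rho*(V₁^2-V₂^2)/1000=0.5*1000*(2.93^2-5.35^2)/1000=-10.02 kPa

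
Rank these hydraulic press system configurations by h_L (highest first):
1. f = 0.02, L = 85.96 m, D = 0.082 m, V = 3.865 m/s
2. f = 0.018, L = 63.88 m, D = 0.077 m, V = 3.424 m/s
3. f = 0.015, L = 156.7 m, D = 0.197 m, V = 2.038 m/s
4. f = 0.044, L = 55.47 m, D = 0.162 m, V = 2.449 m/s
Case 1: h_L = 15.96 m
Case 2: h_L = 8.923 m
Case 3: h_L = 2.526 m
Case 4: h_L = 4.605 m
Ranking (highest first): 1, 2, 4, 3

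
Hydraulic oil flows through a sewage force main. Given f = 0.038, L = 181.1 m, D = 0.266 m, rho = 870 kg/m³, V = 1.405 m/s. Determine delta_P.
Formula: \Delta P = f \frac{L}{D} \frac{\rho V^2}{2}
delta_P = 0.038·(181.1/0.266)·0.5·870·1.405²/1000 = 22.22 kPa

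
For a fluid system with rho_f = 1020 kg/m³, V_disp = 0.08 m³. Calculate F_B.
Formula: F_B = \rho_f g V_{disp}
F_B = 1020·9.81·0.08 = 800.5 N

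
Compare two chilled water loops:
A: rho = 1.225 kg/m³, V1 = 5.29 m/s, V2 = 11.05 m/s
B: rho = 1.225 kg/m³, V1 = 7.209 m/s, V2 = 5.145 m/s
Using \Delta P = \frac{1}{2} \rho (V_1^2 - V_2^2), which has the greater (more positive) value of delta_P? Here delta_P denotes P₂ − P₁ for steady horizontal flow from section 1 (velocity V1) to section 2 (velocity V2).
delta_P(A) = -0.05765 kPa, delta_P(B) = 0.01562 kPa. Answer: B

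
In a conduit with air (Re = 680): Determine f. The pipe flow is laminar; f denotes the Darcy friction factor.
Formula: f = \frac{64}{Re}
f = 64/680 = 0.09412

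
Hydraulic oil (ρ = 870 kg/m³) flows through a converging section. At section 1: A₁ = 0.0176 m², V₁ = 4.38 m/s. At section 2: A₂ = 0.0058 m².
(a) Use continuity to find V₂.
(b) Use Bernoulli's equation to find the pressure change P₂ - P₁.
(a) Continuity: A₁V₁=A₂V₂ -> V₂=A₁V₁/A₂=0.0176*4.38/0.0058=13.29 m/s
(b) Bernoulli: P₂-P₁=0.5*rho*(V₁^2-V₂^2)/1000=0.5*870*(4.38^2-13.29^2)/1000=-68.49 kPa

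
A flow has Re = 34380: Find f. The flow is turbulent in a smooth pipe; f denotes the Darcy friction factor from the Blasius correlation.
Formula: f = \frac{0.316}{Re^{0.25}}
f = 0.316/34380^0.25 = 0.02321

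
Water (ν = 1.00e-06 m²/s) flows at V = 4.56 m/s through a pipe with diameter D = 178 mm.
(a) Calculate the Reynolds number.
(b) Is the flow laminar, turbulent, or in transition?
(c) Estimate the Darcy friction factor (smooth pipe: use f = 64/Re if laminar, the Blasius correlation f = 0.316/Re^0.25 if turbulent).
(a) Re = V·D/ν = 4.56·0.178/1.00e-06 = 811680
(b) Flow regime: turbulent (Re > 4000)
(c) Friction factor: f = 0.316/Re^0.25 = 0.316/811680^0.25 = 0.01053 (Blasius is strictly valid for Re ≲ 1e5; used here as the smooth-pipe estimate the problem specifies)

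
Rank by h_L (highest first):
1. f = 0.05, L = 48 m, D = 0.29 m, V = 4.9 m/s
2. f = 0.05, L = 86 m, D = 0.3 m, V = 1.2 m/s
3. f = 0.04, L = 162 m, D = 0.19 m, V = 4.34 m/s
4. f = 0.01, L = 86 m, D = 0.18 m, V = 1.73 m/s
Case 1: h_L = 10.13 m
Case 2: h_L = 1.052 m
Case 3: h_L = 32.74 m
Case 4: h_L = 0.7288 m
Ranking (highest first): 3, 1, 2, 4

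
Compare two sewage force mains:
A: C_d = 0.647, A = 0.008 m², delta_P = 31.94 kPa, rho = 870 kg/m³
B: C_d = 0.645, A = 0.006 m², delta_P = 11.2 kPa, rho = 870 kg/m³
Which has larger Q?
Q(A) = 44.35 L/s, Q(B) = 19.64 L/s. Answer: A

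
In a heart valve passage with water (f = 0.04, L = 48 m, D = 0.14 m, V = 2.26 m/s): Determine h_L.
Formula: h_L = f \frac{L}{D} \frac{V^2}{2g}
h_L = 0.04·(48/0.14)·2.26²/(2·9.81) = 3.57 m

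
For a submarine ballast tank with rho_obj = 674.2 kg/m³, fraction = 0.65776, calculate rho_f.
Formula: f_{sub} = \frac{\rho_{obj}}{\rho_f}
Substituting knowns: 0.65776 = 674.2/rho_f
Solving for rho_f: rho_f = 674.2/0.65776 = 1025 kg/m³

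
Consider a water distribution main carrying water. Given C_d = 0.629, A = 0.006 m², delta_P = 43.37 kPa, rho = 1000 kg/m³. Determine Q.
Formula: Q = C_d A \sqrt{\frac{2 \Delta P}{\rho}}
Q = 0.629·0.006·√(2·(43.37·1000)/1000)·1000 = 35.15 L/s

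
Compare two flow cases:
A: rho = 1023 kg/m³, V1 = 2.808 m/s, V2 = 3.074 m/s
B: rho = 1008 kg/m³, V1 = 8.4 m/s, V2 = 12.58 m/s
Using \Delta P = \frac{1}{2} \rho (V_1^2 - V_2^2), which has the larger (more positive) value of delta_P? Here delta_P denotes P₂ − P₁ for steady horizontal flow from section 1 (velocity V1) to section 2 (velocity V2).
delta_P(A) = -0.8003 kPa, delta_P(B) = -44.2 kPa. Answer: A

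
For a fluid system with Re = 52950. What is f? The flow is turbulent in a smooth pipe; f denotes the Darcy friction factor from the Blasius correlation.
Formula: f = \frac{0.316}{Re^{0.25}}
f = 0.316/52950^0.25 = 0.02083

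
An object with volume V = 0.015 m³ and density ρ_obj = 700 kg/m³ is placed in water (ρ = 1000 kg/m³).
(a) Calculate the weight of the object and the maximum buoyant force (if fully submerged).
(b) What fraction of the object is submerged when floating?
(a) W=rho_obj*g*V=700*9.81*0.015=103.0 N; F_B(max)=rho*g*V=1000*9.81*0.015=147.2 N
(b) Floating fraction=rho_obj/rho=700/1000=0.700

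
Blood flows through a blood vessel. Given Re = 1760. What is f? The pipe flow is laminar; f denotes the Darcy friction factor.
Formula: f = \frac{64}{Re}
f = 64/1760 = 0.03636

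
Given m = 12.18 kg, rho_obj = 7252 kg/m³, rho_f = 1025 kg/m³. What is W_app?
Formula: W_{app} = mg\left(1 - \frac{\rho_f}{\rho_{obj}}\right)
W_app = 12.18·9.81·(1 − 1025/7252) = 102.6 N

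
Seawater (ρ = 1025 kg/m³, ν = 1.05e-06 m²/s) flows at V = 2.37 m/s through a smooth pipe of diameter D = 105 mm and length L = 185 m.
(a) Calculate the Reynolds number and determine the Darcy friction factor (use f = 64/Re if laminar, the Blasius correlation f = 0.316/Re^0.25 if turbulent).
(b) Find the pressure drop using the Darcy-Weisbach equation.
(a) Re = V·D/ν = 2.37·0.105/1.05e-06 = 237000 → turbulent (Re > 4000); f = 0.316/Re^0.25 = 0.316/237000^0.25 = 0.014322 (Blasius is strictly valid for Re ≲ 1e5; used here as the smooth-pipe estimate the problem specifies)
(b) Darcy-Weisbach: ΔP = f·(L/D)·½ρV²/1000 = 0.014322·(185/0.105)·½·1025·2.37²/1000 = 72.64 kPa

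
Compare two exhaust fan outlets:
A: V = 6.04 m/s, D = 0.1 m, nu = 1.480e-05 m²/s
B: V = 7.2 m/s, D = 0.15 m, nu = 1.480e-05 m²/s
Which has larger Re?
Re(A) = 40811, Re(B) = 72973. Answer: B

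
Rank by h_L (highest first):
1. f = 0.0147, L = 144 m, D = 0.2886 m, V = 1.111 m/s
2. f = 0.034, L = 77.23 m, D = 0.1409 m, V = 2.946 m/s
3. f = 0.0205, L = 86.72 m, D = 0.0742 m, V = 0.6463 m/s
Case 1: h_L = 0.4614 m
Case 2: h_L = 8.244 m
Case 3: h_L = 0.5101 m
Ranking (highest first): 2, 3, 1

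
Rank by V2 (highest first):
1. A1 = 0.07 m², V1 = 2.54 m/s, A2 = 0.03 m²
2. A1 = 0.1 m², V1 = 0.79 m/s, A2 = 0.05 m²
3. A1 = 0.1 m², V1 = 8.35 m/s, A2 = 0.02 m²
Case 1: V2 = 5.927 m/s
Case 2: V2 = 1.58 m/s
Case 3: V2 = 41.75 m/s
Ranking (highest first): 3, 1, 2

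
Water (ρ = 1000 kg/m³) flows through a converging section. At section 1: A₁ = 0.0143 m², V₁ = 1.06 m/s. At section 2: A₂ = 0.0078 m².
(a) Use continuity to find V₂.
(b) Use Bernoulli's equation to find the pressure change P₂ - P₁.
(a) Continuity: A₁V₁=A₂V₂ -> V₂=A₁V₁/A₂=0.0143*1.06/0.0078=1.94 m/s
(b) Bernoulli: P₂-P₁=0.5*rho*(V₁^2-V₂^2)/1000=0.5*1000*(1.06^2-1.94^2)/1000=-1.32 kPa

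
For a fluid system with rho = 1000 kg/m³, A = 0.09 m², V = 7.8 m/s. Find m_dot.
Formula: \dot{m} = \rho A V
m_dot = 1000·0.09·7.8 = 702 kg/s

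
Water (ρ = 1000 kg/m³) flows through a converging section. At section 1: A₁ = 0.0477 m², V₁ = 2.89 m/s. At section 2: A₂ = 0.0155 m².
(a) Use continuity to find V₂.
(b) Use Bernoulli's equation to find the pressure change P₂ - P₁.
(a) Continuity: A₁V₁=A₂V₂ -> V₂=A₁V₁/A₂=0.0477*2.89/0.0155=8.89 m/s
(b) Bernoulli: P₂-P₁=0.5*rho*(V₁^2-V₂^2)/1000=0.5*1000*(2.89^2-8.89^2)/1000=-35.34 kPa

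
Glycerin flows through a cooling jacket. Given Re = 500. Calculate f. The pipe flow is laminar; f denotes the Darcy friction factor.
Formula: f = \frac{64}{Re}
f = 64/500 = 0.128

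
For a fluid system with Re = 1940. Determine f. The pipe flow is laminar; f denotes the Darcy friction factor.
Formula: f = \frac{64}{Re}
f = 64/1940 = 0.03299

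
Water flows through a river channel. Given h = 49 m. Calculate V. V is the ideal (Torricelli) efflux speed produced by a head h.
Formula: V = \sqrt{2 g h}
V = √(2·9.81·49) = 31.01 m/s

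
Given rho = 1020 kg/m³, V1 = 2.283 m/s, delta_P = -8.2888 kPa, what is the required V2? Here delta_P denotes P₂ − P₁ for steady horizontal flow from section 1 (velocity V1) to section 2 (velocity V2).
Formula: \Delta P = \frac{1}{2} \rho (V_1^2 - V_2^2)
Substituting knowns: -8.2888 = 0.5·1020·(2.283² − V2²)/1000
Solving for V2: V2 = √(2.283² − 2·(-8.2888·1000)/1020) = 4.633 m/s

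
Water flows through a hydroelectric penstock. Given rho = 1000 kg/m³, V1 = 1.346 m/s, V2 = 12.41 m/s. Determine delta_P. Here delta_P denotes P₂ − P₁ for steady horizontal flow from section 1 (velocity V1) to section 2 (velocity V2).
Formula: \Delta P = \frac{1}{2} \rho (V_1^2 - V_2^2)
delta_P = 0.5·1000·(1.346² − 12.41²)/1000 = -76.1 kPa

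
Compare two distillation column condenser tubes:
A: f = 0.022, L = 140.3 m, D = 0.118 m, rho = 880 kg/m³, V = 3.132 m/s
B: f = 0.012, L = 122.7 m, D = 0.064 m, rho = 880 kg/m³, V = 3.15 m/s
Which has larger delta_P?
delta_P(A) = 112.9 kPa, delta_P(B) = 100.4 kPa. Answer: A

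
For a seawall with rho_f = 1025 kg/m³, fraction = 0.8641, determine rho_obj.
Formula: f_{sub} = \frac{\rho_{obj}}{\rho_f}
Substituting knowns: 0.8641 = rho_obj/1025
Solving for rho_obj: rho_obj = 0.8641·1025 = 885.7 kg/m³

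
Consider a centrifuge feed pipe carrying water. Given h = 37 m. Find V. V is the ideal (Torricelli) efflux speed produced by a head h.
Formula: V = \sqrt{2 g h}
V = √(2·9.81·37) = 26.94 m/s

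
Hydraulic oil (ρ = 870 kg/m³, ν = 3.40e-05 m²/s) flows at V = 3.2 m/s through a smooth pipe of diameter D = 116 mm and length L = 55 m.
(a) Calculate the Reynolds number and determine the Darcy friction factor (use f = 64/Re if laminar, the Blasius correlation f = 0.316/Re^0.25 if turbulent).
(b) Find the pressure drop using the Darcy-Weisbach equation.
(a) Re = V·D/ν = 3.2·0.116/3.40e-05 = 10918 → turbulent (Re > 4000); f = 0.316/Re^0.25 = 0.316/10918^0.25 = 0.030914
(b) Darcy-Weisbach: ΔP = f·(L/D)·½ρV²/1000 = 0.030914·(55/0.116)·½·870·3.2²/1000 = 65.29 kPa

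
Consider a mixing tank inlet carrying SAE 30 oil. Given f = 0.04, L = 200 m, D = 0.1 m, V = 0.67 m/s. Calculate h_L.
Formula: h_L = f \frac{L}{D} \frac{V^2}{2g}
h_L = 0.04·(200/0.1)·0.67²/(2·9.81) = 1.83 m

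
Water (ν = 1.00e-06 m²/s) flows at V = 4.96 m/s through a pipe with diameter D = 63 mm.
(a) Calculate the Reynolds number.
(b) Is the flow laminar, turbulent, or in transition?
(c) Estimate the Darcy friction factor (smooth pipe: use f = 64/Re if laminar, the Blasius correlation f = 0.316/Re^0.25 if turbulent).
(a) Re = V·D/ν = 4.96·0.063/1.00e-06 = 312480
(b) Flow regime: turbulent (Re > 4000)
(c) Friction factor: f = 0.316/Re^0.25 = 0.316/312480^0.25 = 0.01337 (Blasius is strictly valid for Re ≲ 1e5; used here as the smooth-pipe estimate the problem specifies)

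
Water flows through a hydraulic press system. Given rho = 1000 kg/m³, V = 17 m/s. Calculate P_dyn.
Formula: P_{dyn} = \frac{1}{2} \rho V^2
P_dyn = 0.5·1000·17²/1000 = 144.5 kPa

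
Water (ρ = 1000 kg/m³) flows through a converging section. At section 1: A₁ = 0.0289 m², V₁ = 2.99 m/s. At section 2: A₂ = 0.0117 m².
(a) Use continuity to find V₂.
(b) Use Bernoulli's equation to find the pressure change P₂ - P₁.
(a) Continuity: A₁V₁=A₂V₂ -> V₂=A₁V₁/A₂=0.0289*2.99/0.0117=7.39 m/s
(b) Bernoulli: P₂-P₁=0.5*rho*(V₁^2-V₂^2)/1000=0.5*1000*(2.99^2-7.39^2)/1000=-22.84 kPa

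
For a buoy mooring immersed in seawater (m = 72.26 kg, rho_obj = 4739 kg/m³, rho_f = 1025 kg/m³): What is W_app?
Formula: W_{app} = mg\left(1 - \frac{\rho_f}{\rho_{obj}}\right)
W_app = 72.26·9.81·(1 − 1025/4739) = 555.5 N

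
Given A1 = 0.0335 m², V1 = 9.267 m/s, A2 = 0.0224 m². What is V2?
Formula: V_2 = \frac{A_1 V_1}{A_2}
V2 = 0.0335·9.267/0.0224 = 13.86 m/s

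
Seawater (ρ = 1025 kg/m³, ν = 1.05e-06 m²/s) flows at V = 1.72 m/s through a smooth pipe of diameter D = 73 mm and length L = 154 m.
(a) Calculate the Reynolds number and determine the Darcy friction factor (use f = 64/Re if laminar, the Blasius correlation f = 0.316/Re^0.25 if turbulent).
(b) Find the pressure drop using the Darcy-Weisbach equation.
(a) Re = V·D/ν = 1.72·0.073/1.05e-06 = 119580 → turbulent (Re > 4000); f = 0.316/Re^0.25 = 0.316/119580^0.25 = 0.016993 (Blasius is strictly valid for Re ≲ 1e5; used here as the smooth-pipe estimate the problem specifies)
(b) Darcy-Weisbach: ΔP = f·(L/D)·½ρV²/1000 = 0.016993·(154/0.073)·½·1025·1.72²/1000 = 54.35 kPa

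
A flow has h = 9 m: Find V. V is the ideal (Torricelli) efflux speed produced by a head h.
Formula: V = \sqrt{2 g h}
V = √(2·9.81·9) = 13.29 m/s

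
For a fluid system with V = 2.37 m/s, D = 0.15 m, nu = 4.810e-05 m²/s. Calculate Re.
Formula: Re = \frac{V D}{\nu}
Re = 2.37·0.15/4.810e-05 = 7391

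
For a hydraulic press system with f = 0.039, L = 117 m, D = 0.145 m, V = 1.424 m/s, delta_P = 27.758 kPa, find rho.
Formula: \Delta P = f \frac{L}{D} \frac{\rho V^2}{2}
Substituting knowns: 27.758 = 0.039·(117/0.145)·0.5·rho·1.424²/1000
Solving for rho: rho = (27.758·1000)/(0.039·(117/0.145)·0.5·1.424²) = 870 kg/m³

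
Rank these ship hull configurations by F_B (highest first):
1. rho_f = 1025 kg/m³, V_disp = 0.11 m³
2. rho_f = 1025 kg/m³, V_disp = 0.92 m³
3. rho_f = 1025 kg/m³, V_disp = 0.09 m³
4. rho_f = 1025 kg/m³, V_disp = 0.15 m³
Case 1: F_B = 1106 N
Case 2: F_B = 9251 N
Case 3: F_B = 905 N
Case 4: F_B = 1508 N
Ranking (highest first): 2, 4, 1, 3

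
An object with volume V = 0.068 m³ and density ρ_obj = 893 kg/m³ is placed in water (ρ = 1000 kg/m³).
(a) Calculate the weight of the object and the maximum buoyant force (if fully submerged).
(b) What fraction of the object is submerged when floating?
(a) W=rho_obj*g*V=893*9.81*0.068=595.7 N; F_B(max)=rho*g*V=1000*9.81*0.068=667.1 N
(b) Floating fraction=rho_obj/rho=893/1000=0.893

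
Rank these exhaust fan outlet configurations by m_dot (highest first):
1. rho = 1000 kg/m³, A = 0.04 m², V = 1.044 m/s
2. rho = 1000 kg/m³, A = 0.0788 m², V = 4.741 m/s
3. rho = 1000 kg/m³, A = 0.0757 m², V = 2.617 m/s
Case 1: m_dot = 41.76 kg/s
Case 2: m_dot = 373.6 kg/s
Case 3: m_dot = 198.1 kg/s
Ranking (highest first): 2, 3, 1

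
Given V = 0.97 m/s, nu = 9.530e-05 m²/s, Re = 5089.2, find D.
Formula: Re = \frac{V D}{\nu}
Substituting knowns: 5089.2 = 0.97·D/9.530e-05
Solving for D: D = 5089.2·9.530e-05/0.97 = 0.5 m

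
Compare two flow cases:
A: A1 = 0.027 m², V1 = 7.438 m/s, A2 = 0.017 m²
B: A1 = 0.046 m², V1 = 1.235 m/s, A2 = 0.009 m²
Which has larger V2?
V2(A) = 11.81 m/s, V2(B) = 6.312 m/s. Answer: A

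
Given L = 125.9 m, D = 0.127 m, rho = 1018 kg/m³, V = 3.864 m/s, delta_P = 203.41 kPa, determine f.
Formula: \Delta P = f \frac{L}{D} \frac{\rho V^2}{2}
Substituting knowns: 203.41 = f·(125.9/0.127)·0.5·1018·3.864²/1000
Solving for f: f = (203.41·1000)/((125.9/0.127)·0.5·1018·3.864²) = 0.027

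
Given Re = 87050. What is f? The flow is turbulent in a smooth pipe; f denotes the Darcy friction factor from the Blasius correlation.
Formula: f = \frac{0.316}{Re^{0.25}}
f = 0.316/87050^0.25 = 0.0184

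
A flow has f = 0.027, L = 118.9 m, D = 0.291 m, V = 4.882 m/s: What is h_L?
Formula: h_L = f \frac{L}{D} \frac{V^2}{2g}
h_L = 0.027·(118.9/0.291)·4.882²/(2·9.81) = 13.4 m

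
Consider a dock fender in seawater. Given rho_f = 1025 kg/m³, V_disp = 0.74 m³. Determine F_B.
Formula: F_B = \rho_f g V_{disp}
F_B = 1025·9.81·0.74 = 7441 N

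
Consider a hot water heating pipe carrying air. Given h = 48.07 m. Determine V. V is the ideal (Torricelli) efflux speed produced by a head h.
Formula: V = \sqrt{2 g h}
V = √(2·9.81·48.07) = 30.71 m/s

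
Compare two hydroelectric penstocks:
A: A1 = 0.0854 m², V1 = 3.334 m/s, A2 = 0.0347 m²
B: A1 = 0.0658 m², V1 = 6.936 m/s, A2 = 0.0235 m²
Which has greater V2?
V2(A) = 8.205 m/s, V2(B) = 19.42 m/s. Answer: B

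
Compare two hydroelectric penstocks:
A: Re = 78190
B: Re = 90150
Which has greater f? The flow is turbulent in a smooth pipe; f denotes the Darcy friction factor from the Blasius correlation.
f(A) = 0.0189, f(B) = 0.01824. Answer: A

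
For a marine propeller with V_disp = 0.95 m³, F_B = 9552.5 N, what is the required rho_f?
Formula: F_B = \rho_f g V_{disp}
Substituting knowns: 9552.5 = rho_f·9.81·0.95
Solving for rho_f: rho_f = 9552.5/(9.81·0.95) = 1025 kg/m³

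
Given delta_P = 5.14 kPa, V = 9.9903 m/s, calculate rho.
Formula: V = \sqrt{\frac{2 \Delta P}{\rho}}
Substituting knowns: 9.9903 = √(2·(5.14·1000)/rho)
Solving for rho: rho = 2·(5.14·1000)/9.9903² = 103 kg/m³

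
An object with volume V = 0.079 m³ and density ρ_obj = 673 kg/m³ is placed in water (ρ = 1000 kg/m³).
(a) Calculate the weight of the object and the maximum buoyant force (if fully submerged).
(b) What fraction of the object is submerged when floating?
(a) W=rho_obj*g*V=673*9.81*0.079=521.6 N; F_B(max)=rho*g*V=1000*9.81*0.079=775.0 N
(b) Floating fraction=rho_obj/rho=673/1000=0.673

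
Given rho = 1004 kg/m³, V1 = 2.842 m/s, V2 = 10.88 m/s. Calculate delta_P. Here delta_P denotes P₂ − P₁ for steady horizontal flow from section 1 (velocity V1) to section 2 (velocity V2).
Formula: \Delta P = \frac{1}{2} \rho (V_1^2 - V_2^2)
delta_P = 0.5·1004·(2.842² − 10.88²)/1000 = -55.37 kPa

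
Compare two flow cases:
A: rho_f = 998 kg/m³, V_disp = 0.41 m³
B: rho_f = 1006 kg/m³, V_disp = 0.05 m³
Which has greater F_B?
F_B(A) = 4014 N, F_B(B) = 493.4 N. Answer: A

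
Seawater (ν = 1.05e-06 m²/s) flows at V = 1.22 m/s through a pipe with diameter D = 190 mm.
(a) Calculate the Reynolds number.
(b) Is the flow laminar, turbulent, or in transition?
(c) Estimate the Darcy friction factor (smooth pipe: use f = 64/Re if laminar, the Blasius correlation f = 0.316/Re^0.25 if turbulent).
(a) Re = V·D/ν = 1.22·0.19/1.05e-06 = 220760
(b) Flow regime: turbulent (Re > 4000)
(c) Friction factor: f = 0.316/Re^0.25 = 0.316/220760^0.25 = 0.01458 (Blasius is strictly valid for Re ≲ 1e5; used here as the smooth-pipe estimate the problem specifies)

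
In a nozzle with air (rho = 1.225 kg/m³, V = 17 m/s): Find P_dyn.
Formula: P_{dyn} = \frac{1}{2} \rho V^2
P_dyn = 0.5·1.225·17²/1000 = 0.177 kPa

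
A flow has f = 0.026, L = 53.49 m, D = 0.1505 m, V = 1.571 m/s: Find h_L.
Formula: h_L = f \frac{L}{D} \frac{V^2}{2g}
h_L = 0.026·(53.49/0.1505)·1.571²/(2·9.81) = 1.162 m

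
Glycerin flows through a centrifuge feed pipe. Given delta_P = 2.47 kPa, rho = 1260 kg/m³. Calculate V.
Formula: V = \sqrt{\frac{2 \Delta P}{\rho}}
V = √(2·(2.47·1000)/1260) = 1.98 m/s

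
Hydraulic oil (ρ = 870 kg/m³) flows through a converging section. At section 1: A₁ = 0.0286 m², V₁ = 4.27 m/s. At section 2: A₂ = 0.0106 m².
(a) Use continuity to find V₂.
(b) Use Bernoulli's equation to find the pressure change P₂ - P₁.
(a) Continuity: A₁V₁=A₂V₂ -> V₂=A₁V₁/A₂=0.0286*4.27/0.0106=11.52 m/s
(b) Bernoulli: P₂-P₁=0.5*rho*(V₁^2-V₂^2)/1000=0.5*870*(4.27^2-11.52^2)/1000=-49.8 kPa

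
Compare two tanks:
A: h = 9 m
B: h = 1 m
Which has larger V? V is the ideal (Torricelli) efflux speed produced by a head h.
V(A) = 13.29 m/s, V(B) = 4.429 m/s. Answer: A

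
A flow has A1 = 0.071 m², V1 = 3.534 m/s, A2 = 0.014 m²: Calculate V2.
Formula: V_2 = \frac{A_1 V_1}{A_2}
V2 = 0.071·3.534/0.014 = 17.92 m/s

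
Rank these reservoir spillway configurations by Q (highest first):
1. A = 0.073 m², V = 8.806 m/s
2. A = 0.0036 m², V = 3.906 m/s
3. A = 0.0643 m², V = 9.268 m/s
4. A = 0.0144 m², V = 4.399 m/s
Case 1: Q = 642.8 L/s
Case 2: Q = 14.06 L/s
Case 3: Q = 595.9 L/s
Case 4: Q = 63.35 L/s
Ranking (highest first): 1, 3, 4, 2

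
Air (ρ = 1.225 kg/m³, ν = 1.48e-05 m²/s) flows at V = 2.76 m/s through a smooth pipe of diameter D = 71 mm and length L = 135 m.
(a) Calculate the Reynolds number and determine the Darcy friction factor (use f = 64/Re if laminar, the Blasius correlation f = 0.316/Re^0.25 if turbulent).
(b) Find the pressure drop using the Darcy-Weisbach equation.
(a) Re = V·D/ν = 2.76·0.071/1.48e-05 = 13241 → turbulent (Re > 4000); f = 0.316/Re^0.25 = 0.316/13241^0.25 = 0.029458
(b) Darcy-Weisbach: ΔP = f·(L/D)·½ρV²/1000 = 0.029458·(135/0.071)·½·1.225·2.76²/1000 = 0.2613 kPa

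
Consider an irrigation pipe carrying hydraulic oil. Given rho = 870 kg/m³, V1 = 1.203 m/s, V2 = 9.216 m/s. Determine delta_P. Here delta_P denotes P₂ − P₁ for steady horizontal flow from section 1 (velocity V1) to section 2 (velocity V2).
Formula: \Delta P = \frac{1}{2} \rho (V_1^2 - V_2^2)
delta_P = 0.5·870·(1.203² − 9.216²)/1000 = -36.32 kPa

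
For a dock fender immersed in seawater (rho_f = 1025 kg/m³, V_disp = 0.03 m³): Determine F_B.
Formula: F_B = \rho_f g V_{disp}
F_B = 1025·9.81·0.03 = 301.7 N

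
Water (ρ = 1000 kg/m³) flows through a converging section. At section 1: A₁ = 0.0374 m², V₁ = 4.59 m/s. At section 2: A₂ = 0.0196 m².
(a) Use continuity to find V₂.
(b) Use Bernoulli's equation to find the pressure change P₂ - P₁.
(a) Continuity: A₁V₁=A₂V₂ -> V₂=A₁V₁/A₂=0.0374*4.59/0.0196=8.76 m/s
(b) Bernoulli: P₂-P₁=0.5*rho*(V₁^2-V₂^2)/1000=0.5*1000*(4.59^2-8.76^2)/1000=-27.83 kPa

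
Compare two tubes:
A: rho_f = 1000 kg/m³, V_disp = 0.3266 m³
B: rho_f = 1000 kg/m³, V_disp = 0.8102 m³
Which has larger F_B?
F_B(A) = 3204 N, F_B(B) = 7948 N. Answer: B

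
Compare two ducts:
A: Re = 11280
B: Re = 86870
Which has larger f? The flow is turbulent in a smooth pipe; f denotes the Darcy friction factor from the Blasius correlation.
f(A) = 0.03066, f(B) = 0.01841. Answer: A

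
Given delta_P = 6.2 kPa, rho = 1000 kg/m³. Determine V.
Formula: V = \sqrt{\frac{2 \Delta P}{\rho}}
V = √(2·(6.2·1000)/1000) = 3.521 m/s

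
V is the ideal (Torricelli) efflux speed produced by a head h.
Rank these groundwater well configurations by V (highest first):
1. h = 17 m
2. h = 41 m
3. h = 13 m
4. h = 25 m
Case 1: V = 18.26 m/s
Case 2: V = 28.36 m/s
Case 3: V = 15.97 m/s
Case 4: V = 22.15 m/s
Ranking (highest first): 2, 4, 1, 3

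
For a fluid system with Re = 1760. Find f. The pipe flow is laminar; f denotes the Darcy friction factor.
Formula: f = \frac{64}{Re}
f = 64/1760 = 0.03636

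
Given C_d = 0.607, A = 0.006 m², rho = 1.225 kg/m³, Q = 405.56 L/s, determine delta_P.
Formula: Q = C_d A \sqrt{\frac{2 \Delta P}{\rho}}
Substituting knowns: 405.56 = 0.607·0.006·√(2·(delta_P·1000)/1.225)·1000
Solving for delta_P: delta_P = ((405.56/1000)/(0.607·0.006))²·1.225/2/1000 = 7.595 kPa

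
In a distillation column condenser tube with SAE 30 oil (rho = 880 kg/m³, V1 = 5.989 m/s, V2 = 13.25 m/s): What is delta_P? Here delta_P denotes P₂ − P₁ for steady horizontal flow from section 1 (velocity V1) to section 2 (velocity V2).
Formula: \Delta P = \frac{1}{2} \rho (V_1^2 - V_2^2)
delta_P = 0.5·880·(5.989² − 13.25²)/1000 = -61.47 kPa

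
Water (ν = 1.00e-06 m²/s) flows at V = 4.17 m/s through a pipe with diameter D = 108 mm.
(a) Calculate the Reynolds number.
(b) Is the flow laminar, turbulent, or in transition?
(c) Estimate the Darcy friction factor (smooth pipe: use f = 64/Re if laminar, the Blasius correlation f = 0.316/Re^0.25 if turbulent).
(a) Re = V·D/ν = 4.17·0.108/1.00e-06 = 450360
(b) Flow regime: turbulent (Re > 4000)
(c) Friction factor: f = 0.316/Re^0.25 = 0.316/450360^0.25 = 0.0122 (Blasius is strictly valid for Re ≲ 1e5; used here as the smooth-pipe estimate the problem specifies)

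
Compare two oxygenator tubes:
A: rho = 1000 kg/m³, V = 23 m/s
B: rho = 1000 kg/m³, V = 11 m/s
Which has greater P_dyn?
P_dyn(A) = 264.5 kPa, P_dyn(B) = 60.5 kPa. Answer: A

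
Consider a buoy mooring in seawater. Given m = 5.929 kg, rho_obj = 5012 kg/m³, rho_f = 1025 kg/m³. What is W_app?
Formula: W_{app} = mg\left(1 - \frac{\rho_f}{\rho_{obj}}\right)
W_app = 5.929·9.81·(1 − 1025/5012) = 46.27 N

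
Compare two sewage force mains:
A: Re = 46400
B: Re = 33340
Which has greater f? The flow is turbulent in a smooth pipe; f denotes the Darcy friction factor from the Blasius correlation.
f(A) = 0.02153, f(B) = 0.02339. Answer: B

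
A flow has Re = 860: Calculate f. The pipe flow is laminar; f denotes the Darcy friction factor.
Formula: f = \frac{64}{Re}
f = 64/860 = 0.07442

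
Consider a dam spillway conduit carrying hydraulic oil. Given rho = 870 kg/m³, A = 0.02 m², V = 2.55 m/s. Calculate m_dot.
Formula: \dot{m} = \rho A V
m_dot = 870·0.02·2.55 = 44.37 kg/s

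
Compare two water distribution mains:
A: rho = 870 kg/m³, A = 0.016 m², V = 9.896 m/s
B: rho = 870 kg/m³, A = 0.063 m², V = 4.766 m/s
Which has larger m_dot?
m_dot(A) = 137.8 kg/s, m_dot(B) = 261.2 kg/s. Answer: B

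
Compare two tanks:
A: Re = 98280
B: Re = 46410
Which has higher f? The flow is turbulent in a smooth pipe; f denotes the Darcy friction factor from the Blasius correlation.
f(A) = 0.01785, f(B) = 0.02153. Answer: B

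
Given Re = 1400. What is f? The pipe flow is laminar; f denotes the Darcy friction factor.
Formula: f = \frac{64}{Re}
f = 64/1400 = 0.04571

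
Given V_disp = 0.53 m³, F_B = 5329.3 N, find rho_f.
Formula: F_B = \rho_f g V_{disp}
Substituting knowns: 5329.3 = rho_f·9.81·0.53
Solving for rho_f: rho_f = 5329.3/(9.81·0.53) = 1025 kg/m³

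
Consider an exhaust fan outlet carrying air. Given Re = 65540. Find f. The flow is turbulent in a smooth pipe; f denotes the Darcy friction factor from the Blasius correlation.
Formula: f = \frac{0.316}{Re^{0.25}}
f = 0.316/65540^0.25 = 0.01975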